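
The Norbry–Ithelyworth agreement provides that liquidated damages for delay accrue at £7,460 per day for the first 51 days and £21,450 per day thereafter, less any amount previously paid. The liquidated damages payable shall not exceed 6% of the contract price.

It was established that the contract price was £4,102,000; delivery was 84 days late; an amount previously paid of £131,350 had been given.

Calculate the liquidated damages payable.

Liquidated damages: £246,120

First 51 days: 51 × £7,460 = £380,460
Remaining days: (84 − 51) × £21,450 = £707,850
Accrued per-day damages: £380,460 + £707,850 = £1,088,310
Less amount previously paid: £1,088,310 − £131,350 = £956,960
Cap: 6% of £4,102,000 = £246,120
Cap at £246,120: £956,960 exceeds the cap → £246,120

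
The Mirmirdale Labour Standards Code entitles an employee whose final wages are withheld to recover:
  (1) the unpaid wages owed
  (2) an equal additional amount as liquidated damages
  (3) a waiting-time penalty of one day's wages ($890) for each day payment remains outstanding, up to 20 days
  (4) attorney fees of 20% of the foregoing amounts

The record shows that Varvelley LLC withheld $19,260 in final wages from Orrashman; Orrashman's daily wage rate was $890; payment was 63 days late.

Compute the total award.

Liquidated damages (equal amount): $19,260
Penalty days: min(63, 20) = 20
Waiting-time penalty: 20 × $890 = $17,800
Subtotal: $19,260 + $19,260 + $17,800 = $56,320
Attorney fees: 20% of $56,320 = $11,264
Total award: $56,320 + $11,264 = $67,584

$67,584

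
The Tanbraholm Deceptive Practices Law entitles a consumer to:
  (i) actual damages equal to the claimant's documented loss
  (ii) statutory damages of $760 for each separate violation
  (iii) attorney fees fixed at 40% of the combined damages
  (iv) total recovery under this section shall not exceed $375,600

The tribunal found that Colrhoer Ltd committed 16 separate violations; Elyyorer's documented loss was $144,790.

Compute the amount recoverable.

Statutory damages: 16 × $760 = $12,160
Combined damages: $144,790 + $12,160 = $156,950
Attorney fees: 40% of $156,950 = $62,780
Total before cap: $156,950 + $62,780 = $219,730
Cap at $375,600: $219,730 is within the cap, no reduction.

$219,730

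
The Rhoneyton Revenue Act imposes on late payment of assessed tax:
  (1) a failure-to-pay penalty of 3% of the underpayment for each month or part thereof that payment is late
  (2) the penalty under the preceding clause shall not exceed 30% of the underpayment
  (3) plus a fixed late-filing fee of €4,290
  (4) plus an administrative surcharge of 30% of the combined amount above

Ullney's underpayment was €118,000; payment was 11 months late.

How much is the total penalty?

Accrued rate: 3% × 11 = 33%, capped at 30% → 30%
Failure-to-pay penalty: 30% of €118,000 = €35,400
Penalty before surcharge: €35,400 + €4,290 = €39,690
Administrative surcharge: 30% of €39,690 = €11,907
Total penalty: €39,690 + €11,907 = €51,597

€51,597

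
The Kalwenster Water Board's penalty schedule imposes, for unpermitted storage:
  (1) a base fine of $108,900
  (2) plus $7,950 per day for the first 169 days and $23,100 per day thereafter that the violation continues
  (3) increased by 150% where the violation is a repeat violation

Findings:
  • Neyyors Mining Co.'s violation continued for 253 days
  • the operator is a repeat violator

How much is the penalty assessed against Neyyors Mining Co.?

First 169 days: 169 × $7,950 = $1,343,550
Remaining days: (253 − 169) × $23,100 = $1,940,400
Per-day component: $1,343,550 + $1,940,400 = $3,283,950
Base plus per-day: $108,900 + $3,283,950 = $3,392,850
Enhancement: 150% of $3,392,850 = $5,089,275
Enhanced fine: $3,392,850 + $5,089,275 = $8,482,125

$8,482,125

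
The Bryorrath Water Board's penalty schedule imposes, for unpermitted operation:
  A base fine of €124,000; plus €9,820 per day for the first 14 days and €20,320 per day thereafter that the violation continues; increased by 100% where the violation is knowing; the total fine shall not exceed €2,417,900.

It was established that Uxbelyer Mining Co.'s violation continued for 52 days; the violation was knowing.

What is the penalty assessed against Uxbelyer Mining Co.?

€2,067,280

First 14 days: 14 × €9,820 = €137,480
Remaining days: (52 − 14) × €20,320 = €772,160
Per-day component: €137,480 + €772,160 = €909,640
Base plus per-day: €124,000 + €909,640 = €1,033,640
Enhancement: 100% of €1,033,640 = €1,033,640
Enhanced fine: €1,033,640 + €1,033,640 = €2,067,280
Cap at €2,417,900: €2,067,280 is within the cap, no reduction.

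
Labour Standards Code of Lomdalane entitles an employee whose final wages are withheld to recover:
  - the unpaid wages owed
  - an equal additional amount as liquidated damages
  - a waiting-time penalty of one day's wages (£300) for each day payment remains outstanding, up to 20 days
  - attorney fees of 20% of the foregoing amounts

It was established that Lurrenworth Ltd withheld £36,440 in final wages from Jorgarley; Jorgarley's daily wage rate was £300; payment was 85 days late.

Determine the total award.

Liquidated damages (equal amount): £36,440
Penalty days: min(85, 20) = 20
Waiting-time penalty: 20 × £300 = £6,000
Subtotal: £36,440 + £36,440 + £6,000 = £78,880
Attorney fees: 20% of £78,880 = £15,776
Total award: £78,880 + £15,776 = £94,656

£94,656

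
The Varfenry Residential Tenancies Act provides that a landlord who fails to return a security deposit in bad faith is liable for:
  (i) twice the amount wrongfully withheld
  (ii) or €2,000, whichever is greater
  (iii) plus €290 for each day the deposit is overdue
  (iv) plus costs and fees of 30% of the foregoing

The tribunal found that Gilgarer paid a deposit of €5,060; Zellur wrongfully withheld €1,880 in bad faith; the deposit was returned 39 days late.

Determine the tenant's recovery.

Doubled: 2 × €1,880 = €3,760
Minimum €2,000: €3,760 meets the minimum, no increase.
Late-return penalty: 39 × €290 = €11,310
Damages plus late penalty: €3,760 + €11,310 = €15,070
Costs and fees: 30% of €15,070 = €4,521
Total recovery: €15,070 + €4,521 = €19,591

€19,591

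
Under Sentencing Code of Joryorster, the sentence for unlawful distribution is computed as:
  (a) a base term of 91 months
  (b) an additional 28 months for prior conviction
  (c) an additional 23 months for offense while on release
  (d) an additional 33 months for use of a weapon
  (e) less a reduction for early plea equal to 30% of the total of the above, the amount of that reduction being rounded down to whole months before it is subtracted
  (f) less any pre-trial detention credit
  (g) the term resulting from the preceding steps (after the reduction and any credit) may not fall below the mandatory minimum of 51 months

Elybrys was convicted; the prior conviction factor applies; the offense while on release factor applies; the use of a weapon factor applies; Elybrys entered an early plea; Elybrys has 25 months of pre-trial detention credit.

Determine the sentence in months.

Sentence: 98 months

Prior conviction enhancement: +28 months
Offense while on release enhancement: +23 months
Use of a weapon enhancement: +33 months
Adjusted term: 91 months + 28 months + 23 months + 33 months = 175 months
Early plea reduction: 30% of 175 months = 52 months (rounded down)
After reduction: 175 − 52 = 123 months
Less pre-trial detention credit: 123 months − 25 months = 98 months
Minimum 51 months: 98 months meets the minimum, no increase.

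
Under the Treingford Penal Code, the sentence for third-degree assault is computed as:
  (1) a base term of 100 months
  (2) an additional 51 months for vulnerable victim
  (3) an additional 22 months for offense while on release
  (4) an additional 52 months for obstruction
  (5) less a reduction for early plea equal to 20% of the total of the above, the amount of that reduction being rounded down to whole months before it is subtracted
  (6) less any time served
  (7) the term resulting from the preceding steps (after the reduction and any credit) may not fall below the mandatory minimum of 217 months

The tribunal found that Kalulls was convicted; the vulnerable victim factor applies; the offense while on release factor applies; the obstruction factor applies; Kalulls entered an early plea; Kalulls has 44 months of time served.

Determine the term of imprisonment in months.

Vulnerable victim enhancement: +51 months
Offense while on release enhancement: +22 months
Obstruction enhancement: +52 months
Adjusted term: 100 months + 51 months + 22 months + 52 months = 225 months
Early plea reduction: 20% of 225 months = 45 months (rounded down)
After reduction: 225 − 45 = 180 months
Less time served: 180 months − 44 months = 136 months
Minimum 217 months: 136 months is below the minimum → 217 months

Sentence: 217 months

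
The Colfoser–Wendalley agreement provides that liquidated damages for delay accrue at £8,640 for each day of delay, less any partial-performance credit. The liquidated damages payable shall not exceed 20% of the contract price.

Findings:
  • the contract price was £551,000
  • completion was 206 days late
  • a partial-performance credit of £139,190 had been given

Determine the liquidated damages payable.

Per-day damages: 206 × £8,640 = £1,779,840
Less partial-performance credit: £1,779,840 − £139,190 = £1,640,650
Cap: 20% of £551,000 = £110,200
Cap at £110,200: £1,640,650 exceeds the cap → £110,200

£110,200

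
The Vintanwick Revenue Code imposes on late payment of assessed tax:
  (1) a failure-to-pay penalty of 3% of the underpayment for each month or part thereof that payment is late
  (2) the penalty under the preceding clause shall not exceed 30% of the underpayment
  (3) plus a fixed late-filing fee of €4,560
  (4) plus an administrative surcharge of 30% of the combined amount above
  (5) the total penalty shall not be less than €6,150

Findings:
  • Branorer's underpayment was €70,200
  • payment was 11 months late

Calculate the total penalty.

€33,306

Accrued rate: 3% × 11 = 33%, capped at 30% → 30%
Failure-to-pay penalty: 30% of €70,200 = €21,060
Penalty before surcharge: €21,060 + €4,560 = €25,620
Administrative surcharge: 30% of €25,620 = €7,686
Total penalty: €25,620 + €7,686 = €33,306
Minimum €6,150: €33,306 meets the minimum, no increase.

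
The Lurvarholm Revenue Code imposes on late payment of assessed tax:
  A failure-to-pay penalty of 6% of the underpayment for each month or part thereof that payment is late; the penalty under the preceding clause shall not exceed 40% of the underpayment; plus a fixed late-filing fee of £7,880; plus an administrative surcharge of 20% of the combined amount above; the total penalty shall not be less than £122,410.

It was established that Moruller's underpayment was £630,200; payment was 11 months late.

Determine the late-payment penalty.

£311,952

Accrued rate: 6% × 11 = 66%, capped at 40% → 40%
Failure-to-pay penalty: 40% of £630,200 = £252,080
Penalty before surcharge: £252,080 + £7,880 = £259,960
Administrative surcharge: 20% of £259,960 = £51,992
Total penalty: £259,960 + £51,992 = £311,952
Minimum £122,410: £311,952 meets the minimum, no increase.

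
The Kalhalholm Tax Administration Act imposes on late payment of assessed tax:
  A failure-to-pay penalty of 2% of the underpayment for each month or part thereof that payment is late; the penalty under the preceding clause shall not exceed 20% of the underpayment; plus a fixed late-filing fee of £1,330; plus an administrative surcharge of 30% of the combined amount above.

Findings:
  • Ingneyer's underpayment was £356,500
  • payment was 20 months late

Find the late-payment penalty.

Accrued rate: 2% × 20 = 40%, capped at 20% → 20%
Failure-to-pay penalty: 20% of £356,500 = £71,300
Penalty before surcharge: £71,300 + £1,330 = £72,630
Administrative surcharge: 30% of £72,630 = £21,789
Total penalty: £72,630 + £21,789 = £94,419

£94,419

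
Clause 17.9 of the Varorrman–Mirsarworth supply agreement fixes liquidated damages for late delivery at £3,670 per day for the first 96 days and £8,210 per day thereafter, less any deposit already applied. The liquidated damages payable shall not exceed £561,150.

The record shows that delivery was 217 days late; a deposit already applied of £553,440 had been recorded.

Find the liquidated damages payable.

First 96 days: 96 × £3,670 = £352,320
Remaining days: (217 − 96) × £8,210 = £993,410
Accrued per-day damages: £352,320 + £993,410 = £1,345,730
Less deposit already applied: £1,345,730 − £553,440 = £792,290
Cap at £561,150: £792,290 exceeds the cap → £561,150

Liquidated damages: £561,150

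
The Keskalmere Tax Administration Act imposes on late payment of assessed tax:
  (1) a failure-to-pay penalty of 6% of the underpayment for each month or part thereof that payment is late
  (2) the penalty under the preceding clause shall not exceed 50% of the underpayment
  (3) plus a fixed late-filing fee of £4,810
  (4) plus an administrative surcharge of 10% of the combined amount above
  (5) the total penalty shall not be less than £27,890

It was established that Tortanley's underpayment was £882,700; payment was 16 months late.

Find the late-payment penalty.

£490,776

Accrued rate: 6% × 16 = 96%, capped at 50% → 50%
Failure-to-pay penalty: 50% of £882,700 = £441,350
Penalty before surcharge: £441,350 + £4,810 = £446,160
Administrative surcharge: 10% of £446,160 = £44,616
Total penalty: £446,160 + £44,616 = £490,776
Minimum £27,890: £490,776 meets the minimum, no increase.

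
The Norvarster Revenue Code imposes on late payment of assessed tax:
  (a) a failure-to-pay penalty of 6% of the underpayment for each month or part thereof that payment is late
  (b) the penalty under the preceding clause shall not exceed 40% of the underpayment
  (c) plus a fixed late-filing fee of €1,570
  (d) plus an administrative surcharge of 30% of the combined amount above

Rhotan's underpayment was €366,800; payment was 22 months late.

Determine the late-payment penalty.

€192,777

Accrued rate: 6% × 22 = 132%, capped at 40% → 40%
Failure-to-pay penalty: 40% of €366,800 = €146,720
Penalty before surcharge: €146,720 + €1,570 = €148,290
Administrative surcharge: 30% of €148,290 = €44,487
Total penalty: €148,290 + €44,487 = €192,777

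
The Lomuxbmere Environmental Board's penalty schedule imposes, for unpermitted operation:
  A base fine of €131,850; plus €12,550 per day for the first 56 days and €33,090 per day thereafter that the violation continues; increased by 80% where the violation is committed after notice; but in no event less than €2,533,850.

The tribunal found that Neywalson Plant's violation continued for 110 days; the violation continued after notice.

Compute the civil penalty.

First 56 days: 56 × €12,550 = €702,800
Remaining days: (110 − 56) × €33,090 = €1,786,860
Per-day component: €702,800 + €1,786,860 = €2,489,660
Base plus per-day: €131,850 + €2,489,660 = €2,621,510
Enhancement: 80% of €2,621,510 = €2,097,208
Enhanced fine: €2,621,510 + €2,097,208 = €4,718,718
Minimum €2,533,850: €4,718,718 meets the minimum, no increase.

€4,718,718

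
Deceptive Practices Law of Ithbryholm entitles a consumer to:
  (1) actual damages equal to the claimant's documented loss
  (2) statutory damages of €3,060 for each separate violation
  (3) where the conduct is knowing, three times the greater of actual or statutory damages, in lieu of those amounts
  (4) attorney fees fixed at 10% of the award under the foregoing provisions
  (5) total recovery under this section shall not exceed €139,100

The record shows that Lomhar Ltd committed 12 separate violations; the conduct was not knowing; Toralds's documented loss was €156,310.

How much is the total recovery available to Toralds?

€139,100

Statutory damages: 12 × €3,060 = €36,720
Conduct not knowing: the in-lieu enhancement does not apply.
Actual plus statutory damages: €156,310 + €36,720 = €193,030
Attorney fees: 10% of €193,030 = €19,303
Total before cap: €193,030 + €19,303 = €212,333
Cap at €139,100: €212,333 exceeds the cap → €139,100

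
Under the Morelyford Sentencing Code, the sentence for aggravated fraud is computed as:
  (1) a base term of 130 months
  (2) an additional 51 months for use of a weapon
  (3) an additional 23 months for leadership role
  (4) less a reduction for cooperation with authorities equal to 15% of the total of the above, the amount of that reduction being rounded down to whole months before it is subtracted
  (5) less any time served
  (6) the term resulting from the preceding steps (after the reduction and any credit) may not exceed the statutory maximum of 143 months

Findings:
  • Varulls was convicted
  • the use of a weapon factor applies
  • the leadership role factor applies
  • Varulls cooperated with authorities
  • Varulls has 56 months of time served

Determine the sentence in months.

118 months

Use of a weapon enhancement: +51 months
Leadership role enhancement: +23 months
Adjusted term: 130 months + 51 months + 23 months = 204 months
Cooperation with authorities reduction: 15% of 204 months = 30 months (rounded down)
After reduction: 204 − 30 = 174 months
Less time served: 174 months − 56 months = 118 months
Cap at 143 months: 118 months is within the cap, no reduction.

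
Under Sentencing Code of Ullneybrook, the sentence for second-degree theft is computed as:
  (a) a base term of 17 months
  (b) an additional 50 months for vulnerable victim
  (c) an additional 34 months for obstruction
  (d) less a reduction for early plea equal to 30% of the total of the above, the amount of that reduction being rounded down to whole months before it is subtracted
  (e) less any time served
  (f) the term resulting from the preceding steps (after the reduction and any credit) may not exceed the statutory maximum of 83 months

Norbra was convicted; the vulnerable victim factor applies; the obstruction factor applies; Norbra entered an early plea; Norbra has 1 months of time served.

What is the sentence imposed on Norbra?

70 months

Vulnerable victim enhancement: +50 months
Obstruction enhancement: +34 months
Adjusted term: 17 months + 50 months + 34 months = 101 months
Early plea reduction: 30% of 101 months = 30 months (rounded down)
After reduction: 101 − 30 = 71 months
Less time served: 71 months − 1 months = 70 months
Cap at 83 months: 70 months is within the cap, no reduction.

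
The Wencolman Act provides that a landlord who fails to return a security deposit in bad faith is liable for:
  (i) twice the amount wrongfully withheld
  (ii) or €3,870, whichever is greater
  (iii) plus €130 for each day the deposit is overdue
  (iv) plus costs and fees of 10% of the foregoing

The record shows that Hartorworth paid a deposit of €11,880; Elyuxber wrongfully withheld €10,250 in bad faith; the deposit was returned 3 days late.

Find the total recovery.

€22,979

Doubled: 2 × €10,250 = €20,500
Minimum €3,870: €20,500 meets the minimum, no increase.
Late-return penalty: 3 × €130 = €390
Damages plus late penalty: €20,500 + €390 = €20,890
Costs and fees: 10% of €20,890 = €2,089
Total recovery: €20,890 + €2,089 = €22,979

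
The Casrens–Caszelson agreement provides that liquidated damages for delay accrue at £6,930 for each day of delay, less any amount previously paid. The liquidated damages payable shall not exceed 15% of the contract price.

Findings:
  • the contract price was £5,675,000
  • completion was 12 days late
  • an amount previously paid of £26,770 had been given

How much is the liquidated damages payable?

Per-day damages: 12 × £6,930 = £83,160
Less amount previously paid: £83,160 − £26,770 = £56,390
Cap: 15% of £5,675,000 = £851,250
Cap at £851,250: £56,390 is within the cap, no reduction.

£56,390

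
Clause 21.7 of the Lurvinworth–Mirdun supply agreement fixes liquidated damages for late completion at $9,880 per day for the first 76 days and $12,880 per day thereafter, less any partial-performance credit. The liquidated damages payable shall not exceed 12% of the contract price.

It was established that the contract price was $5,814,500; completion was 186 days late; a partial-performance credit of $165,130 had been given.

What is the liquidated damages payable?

$697,740

First 76 days: 76 × $9,880 = $750,880
Remaining days: (186 − 76) × $12,880 = $1,416,800
Accrued per-day damages: $750,880 + $1,416,800 = $2,167,680
Less partial-performance credit: $2,167,680 − $165,130 = $2,002,550
Cap: 12% of $5,814,500 = $697,740
Cap at $697,740: $2,002,550 exceeds the cap → $697,740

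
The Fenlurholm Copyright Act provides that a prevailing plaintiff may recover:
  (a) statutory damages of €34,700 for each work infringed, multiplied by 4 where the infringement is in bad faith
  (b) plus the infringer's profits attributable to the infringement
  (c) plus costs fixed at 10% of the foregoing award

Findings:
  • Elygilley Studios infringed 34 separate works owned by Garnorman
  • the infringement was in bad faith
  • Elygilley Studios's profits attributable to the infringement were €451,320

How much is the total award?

Award: €5,687,572

Statutory damages: 34 × €34,700 = €1,179,800
Multiplied by 4: 4 × €1,179,800 = €4,719,200
Combined award: €4,719,200 + €451,320 = €5,170,520
Costs: 10% of €5,170,520 = €517,052
Award plus costs: €5,170,520 + €517,052 = €5,687,572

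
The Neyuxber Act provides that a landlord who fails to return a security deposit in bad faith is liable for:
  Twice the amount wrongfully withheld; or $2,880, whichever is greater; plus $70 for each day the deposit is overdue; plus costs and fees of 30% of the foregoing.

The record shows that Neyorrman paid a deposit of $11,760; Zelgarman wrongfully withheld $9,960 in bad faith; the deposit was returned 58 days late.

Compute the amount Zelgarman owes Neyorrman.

Recovery: $31,174

Doubled: 2 × $9,960 = $19,920
Minimum $2,880: $19,920 meets the minimum, no increase.
Late-return penalty: 58 × $70 = $4,060
Damages plus late penalty: $19,920 + $4,060 = $23,980
Costs and fees: 30% of $23,980 = $7,194
Total recovery: $23,980 + $7,194 = $31,174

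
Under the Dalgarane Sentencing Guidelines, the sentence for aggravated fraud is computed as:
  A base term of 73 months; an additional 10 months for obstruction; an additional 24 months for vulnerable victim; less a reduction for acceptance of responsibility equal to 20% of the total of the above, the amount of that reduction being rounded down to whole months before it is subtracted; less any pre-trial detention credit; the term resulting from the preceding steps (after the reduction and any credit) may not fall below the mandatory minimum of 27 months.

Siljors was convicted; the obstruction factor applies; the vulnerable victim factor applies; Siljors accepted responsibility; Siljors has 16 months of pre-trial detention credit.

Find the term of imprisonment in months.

70 months

Obstruction enhancement: +10 months
Vulnerable victim enhancement: +24 months
Adjusted term: 73 months + 10 months + 24 months = 107 months
Acceptance of responsibility reduction: 20% of 107 months = 21 months (rounded down)
After reduction: 107 − 21 = 86 months
Less pre-trial detention credit: 86 months − 16 months = 70 months
Minimum 27 months: 70 months meets the minimum, no increase.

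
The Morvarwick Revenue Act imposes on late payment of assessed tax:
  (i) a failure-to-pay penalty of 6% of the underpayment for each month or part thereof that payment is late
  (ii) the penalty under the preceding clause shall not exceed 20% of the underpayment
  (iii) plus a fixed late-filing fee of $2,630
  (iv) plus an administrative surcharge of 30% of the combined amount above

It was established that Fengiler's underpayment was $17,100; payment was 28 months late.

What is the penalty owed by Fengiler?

Accrued rate: 6% × 28 = 168%, capped at 20% → 20%
Failure-to-pay penalty: 20% of $17,100 = $3,420
Penalty before surcharge: $3,420 + $2,630 = $6,050
Administrative surcharge: 30% of $6,050 = $1,815
Total penalty: $6,050 + $1,815 = $7,865

$7,865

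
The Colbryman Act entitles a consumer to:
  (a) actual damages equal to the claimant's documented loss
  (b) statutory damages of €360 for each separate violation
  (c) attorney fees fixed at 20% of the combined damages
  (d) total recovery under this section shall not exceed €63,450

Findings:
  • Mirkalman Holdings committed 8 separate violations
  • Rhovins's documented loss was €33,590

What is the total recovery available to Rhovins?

Statutory damages: 8 × €360 = €2,880
Combined damages: €33,590 + €2,880 = €36,470
Attorney fees: 20% of €36,470 = €7,294
Total before cap: €36,470 + €7,294 = €43,764
Cap at €63,450: €43,764 is within the cap, no reduction.

€43,764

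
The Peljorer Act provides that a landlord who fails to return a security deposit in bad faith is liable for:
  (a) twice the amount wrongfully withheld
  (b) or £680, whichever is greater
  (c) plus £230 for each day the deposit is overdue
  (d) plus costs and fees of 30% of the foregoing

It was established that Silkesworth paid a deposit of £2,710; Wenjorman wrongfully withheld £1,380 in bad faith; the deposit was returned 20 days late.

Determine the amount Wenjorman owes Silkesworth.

Doubled: 2 × £1,380 = £2,760
Minimum £680: £2,760 meets the minimum, no increase.
Late-return penalty: 20 × £230 = £4,600
Damages plus late penalty: £2,760 + £4,600 = £7,360
Costs and fees: 30% of £7,360 = £2,208
Total recovery: £7,360 + £2,208 = £9,568

Recovery: £9,568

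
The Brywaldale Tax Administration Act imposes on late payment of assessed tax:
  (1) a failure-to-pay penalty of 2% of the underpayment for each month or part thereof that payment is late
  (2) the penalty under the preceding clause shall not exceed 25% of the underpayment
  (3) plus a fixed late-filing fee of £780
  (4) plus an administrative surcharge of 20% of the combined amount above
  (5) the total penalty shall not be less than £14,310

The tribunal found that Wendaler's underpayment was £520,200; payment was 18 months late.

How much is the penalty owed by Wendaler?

Penalty: £156,996

Accrued rate: 2% × 18 = 36%, capped at 25% → 25%
Failure-to-pay penalty: 25% of £520,200 = £130,050
Penalty before surcharge: £130,050 + £780 = £130,830
Administrative surcharge: 20% of £130,830 = £26,166
Total penalty: £130,830 + £26,166 = £156,996
Minimum £14,310: £156,996 meets the minimum, no increase.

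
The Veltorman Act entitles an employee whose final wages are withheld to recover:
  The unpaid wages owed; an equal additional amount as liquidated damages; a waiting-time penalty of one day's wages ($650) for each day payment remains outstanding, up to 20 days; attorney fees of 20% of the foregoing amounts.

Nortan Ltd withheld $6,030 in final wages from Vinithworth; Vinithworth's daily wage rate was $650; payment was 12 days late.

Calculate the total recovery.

Liquidated damages (equal amount): $6,030
Penalty days: min(12, 20) = 12
Waiting-time penalty: 12 × $650 = $7,800
Subtotal: $6,030 + $6,030 + $7,800 = $19,860
Attorney fees: 20% of $19,860 = $3,972
Total award: $19,860 + $3,972 = $23,832

$23,832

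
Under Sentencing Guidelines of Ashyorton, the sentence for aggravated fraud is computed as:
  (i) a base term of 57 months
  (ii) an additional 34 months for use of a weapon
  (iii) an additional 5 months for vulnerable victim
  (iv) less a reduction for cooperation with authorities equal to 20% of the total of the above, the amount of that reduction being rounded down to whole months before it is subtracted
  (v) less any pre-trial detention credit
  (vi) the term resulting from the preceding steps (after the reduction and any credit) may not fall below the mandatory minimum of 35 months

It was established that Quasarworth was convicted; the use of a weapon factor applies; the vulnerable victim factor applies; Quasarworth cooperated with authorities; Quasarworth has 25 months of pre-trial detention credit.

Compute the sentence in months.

Use of a weapon enhancement: +34 months
Vulnerable victim enhancement: +5 months
Adjusted term: 57 months + 34 months + 5 months = 96 months
Cooperation with authorities reduction: 20% of 96 months = 19 months (rounded down)
After reduction: 96 − 19 = 77 months
Less pre-trial detention credit: 77 months − 25 months = 52 months
Minimum 35 months: 52 months meets the minimum, no increase.

52 months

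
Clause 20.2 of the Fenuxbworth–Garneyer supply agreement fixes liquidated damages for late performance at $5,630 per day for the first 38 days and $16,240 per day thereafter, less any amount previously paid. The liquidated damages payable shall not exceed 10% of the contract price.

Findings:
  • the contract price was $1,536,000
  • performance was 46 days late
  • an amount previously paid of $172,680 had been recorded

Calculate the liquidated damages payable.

First 38 days: 38 × $5,630 = $213,940
Remaining days: (46 − 38) × $16,240 = $129,920
Accrued per-day damages: $213,940 + $129,920 = $343,860
Less amount previously paid: $343,860 − $172,680 = $171,180
Cap: 10% of $1,536,000 = $153,600
Cap at $153,600: $171,180 exceeds the cap → $153,600

$153,600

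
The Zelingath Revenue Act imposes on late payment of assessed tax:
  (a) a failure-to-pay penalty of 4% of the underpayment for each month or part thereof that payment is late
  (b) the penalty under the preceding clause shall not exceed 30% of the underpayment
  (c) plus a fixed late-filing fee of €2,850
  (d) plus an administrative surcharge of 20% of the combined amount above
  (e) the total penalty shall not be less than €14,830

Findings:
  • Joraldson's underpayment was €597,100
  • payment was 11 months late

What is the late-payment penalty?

€218,376

Accrued rate: 4% × 11 = 44%, capped at 30% → 30%
Failure-to-pay penalty: 30% of €597,100 = €179,130
Penalty before surcharge: €179,130 + €2,850 = €181,980
Administrative surcharge: 20% of €181,980 = €36,396
Total penalty: €181,980 + €36,396 = €218,376
Minimum €14,830: €218,376 meets the minimum, no increase.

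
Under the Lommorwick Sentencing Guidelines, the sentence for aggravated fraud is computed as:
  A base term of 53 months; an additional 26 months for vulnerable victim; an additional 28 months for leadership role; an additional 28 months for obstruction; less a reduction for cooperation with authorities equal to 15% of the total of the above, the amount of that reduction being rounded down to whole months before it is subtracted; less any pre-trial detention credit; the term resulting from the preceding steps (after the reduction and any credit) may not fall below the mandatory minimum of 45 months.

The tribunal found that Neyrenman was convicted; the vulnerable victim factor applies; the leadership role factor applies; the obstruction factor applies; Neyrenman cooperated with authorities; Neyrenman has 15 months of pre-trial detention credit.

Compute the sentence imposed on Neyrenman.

100 months

Vulnerable victim enhancement: +26 months
Leadership role enhancement: +28 months
Obstruction enhancement: +28 months
Adjusted term: 53 months + 26 months + 28 months + 28 months = 135 months
Cooperation with authorities reduction: 15% of 135 months = 20 months (rounded down)
After reduction: 135 − 20 = 115 months
Less pre-trial detention credit: 115 months − 15 months = 100 months
Minimum 45 months: 100 months meets the minimum, no increase.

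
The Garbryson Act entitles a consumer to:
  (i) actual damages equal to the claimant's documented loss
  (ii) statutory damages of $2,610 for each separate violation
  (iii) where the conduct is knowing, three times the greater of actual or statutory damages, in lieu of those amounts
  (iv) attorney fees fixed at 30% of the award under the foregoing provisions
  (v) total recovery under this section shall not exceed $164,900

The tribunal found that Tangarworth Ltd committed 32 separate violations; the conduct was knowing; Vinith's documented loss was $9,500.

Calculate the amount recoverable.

Statutory damages: 32 × $2,610 = $83,520
Greater of actual damages ($9,500) or statutory damages ($83,520): $83,520
Trebled: 3 × $83,520 = $250,560
Attorney fees: 30% of $250,560 = $75,168
Total before cap: $250,560 + $75,168 = $325,728
Cap at $164,900: $325,728 exceeds the cap → $164,900

Total recovery: $164,900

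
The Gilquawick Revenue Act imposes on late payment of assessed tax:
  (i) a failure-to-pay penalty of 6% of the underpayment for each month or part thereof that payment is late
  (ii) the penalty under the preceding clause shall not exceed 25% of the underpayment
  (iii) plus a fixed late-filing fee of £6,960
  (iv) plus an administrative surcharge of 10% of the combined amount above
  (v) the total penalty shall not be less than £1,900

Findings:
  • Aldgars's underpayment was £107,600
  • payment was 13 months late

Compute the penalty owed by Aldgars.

£37,246

Accrued rate: 6% × 13 = 78%, capped at 25% → 25%
Failure-to-pay penalty: 25% of £107,600 = £26,900
Penalty before surcharge: £26,900 + £6,960 = £33,860
Administrative surcharge: 10% of £33,860 = £3,386
Total penalty: £33,860 + £3,386 = £37,246
Minimum £1,900: £37,246 meets the minimum, no increase.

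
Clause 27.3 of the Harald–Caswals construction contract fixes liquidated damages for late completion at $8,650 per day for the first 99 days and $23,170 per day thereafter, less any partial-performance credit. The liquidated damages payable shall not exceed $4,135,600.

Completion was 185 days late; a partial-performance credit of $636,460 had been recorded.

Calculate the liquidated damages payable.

First 99 days: 99 × $8,650 = $856,350
Remaining days: (185 − 99) × $23,170 = $1,992,620
Accrued per-day damages: $856,350 + $1,992,620 = $2,848,970
Less partial-performance credit: $2,848,970 − $636,460 = $2,212,510
Cap at $4,135,600: $2,212,510 is within the cap, no reduction.

$2,212,510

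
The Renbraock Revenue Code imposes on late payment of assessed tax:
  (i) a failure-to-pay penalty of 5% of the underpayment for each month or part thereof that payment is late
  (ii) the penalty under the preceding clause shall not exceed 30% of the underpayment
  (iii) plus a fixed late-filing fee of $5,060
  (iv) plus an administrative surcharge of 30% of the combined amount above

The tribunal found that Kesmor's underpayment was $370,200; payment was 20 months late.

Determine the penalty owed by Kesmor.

$150,956

Accrued rate: 5% × 20 = 100%, capped at 30% → 30%
Failure-to-pay penalty: 30% of $370,200 = $111,060
Penalty before surcharge: $111,060 + $5,060 = $116,120
Administrative surcharge: 30% of $116,120 = $34,836
Total penalty: $116,120 + $34,836 = $150,956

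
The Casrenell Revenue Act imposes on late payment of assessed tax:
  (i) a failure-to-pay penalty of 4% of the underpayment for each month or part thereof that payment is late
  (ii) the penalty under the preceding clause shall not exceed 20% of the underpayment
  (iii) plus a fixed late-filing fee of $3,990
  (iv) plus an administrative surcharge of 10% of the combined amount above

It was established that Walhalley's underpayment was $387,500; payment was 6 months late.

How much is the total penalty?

$89,639

Accrued rate: 4% × 6 = 24%, capped at 20% → 20%
Failure-to-pay penalty: 20% of $387,500 = $77,500
Penalty before surcharge: $77,500 + $3,990 = $81,490
Administrative surcharge: 10% of $81,490 = $8,149
Total penalty: $81,490 + $8,149 = $89,639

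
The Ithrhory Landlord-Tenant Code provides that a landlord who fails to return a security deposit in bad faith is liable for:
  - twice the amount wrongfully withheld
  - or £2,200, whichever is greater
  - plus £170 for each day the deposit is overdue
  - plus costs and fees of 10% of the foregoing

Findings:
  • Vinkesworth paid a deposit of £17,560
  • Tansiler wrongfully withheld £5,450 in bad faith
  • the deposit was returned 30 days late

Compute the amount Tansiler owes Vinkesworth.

Doubled: 2 × £5,450 = £10,900
Minimum £2,200: £10,900 meets the minimum, no increase.
Late-return penalty: 30 × £170 = £5,100
Damages plus late penalty: £10,900 + £5,100 = £16,000
Costs and fees: 10% of £16,000 = £1,600
Total recovery: £16,000 + £1,600 = £17,600

£17,600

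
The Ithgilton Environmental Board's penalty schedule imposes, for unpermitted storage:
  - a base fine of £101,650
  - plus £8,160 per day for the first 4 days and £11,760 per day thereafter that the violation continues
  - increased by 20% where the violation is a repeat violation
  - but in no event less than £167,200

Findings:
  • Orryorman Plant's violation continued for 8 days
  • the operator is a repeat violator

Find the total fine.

£217,596

First 4 days: 4 × £8,160 = £32,640
Remaining days: (8 − 4) × £11,760 = £47,040
Per-day component: £32,640 + £47,040 = £79,680
Base plus per-day: £101,650 + £79,680 = £181,330
Enhancement: 20% of £181,330 = £36,266
Enhanced fine: £181,330 + £36,266 = £217,596
Minimum £167,200: £217,596 meets the minimum, no increase.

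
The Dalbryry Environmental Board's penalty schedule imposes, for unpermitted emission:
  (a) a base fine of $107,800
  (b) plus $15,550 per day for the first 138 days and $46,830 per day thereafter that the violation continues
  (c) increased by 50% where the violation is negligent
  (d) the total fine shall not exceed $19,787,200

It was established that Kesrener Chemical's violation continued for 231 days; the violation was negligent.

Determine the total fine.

$9,913,335

First 138 days: 138 × $15,550 = $2,145,900
Remaining days: (231 − 138) × $46,830 = $4,355,190
Per-day component: $2,145,900 + $4,355,190 = $6,501,090
Base plus per-day: $107,800 + $6,501,090 = $6,608,890
Enhancement: 50% of $6,608,890 = $3,304,445
Enhanced fine: $6,608,890 + $3,304,445 = $9,913,335
Cap at $19,787,200: $9,913,335 is within the cap, no reduction.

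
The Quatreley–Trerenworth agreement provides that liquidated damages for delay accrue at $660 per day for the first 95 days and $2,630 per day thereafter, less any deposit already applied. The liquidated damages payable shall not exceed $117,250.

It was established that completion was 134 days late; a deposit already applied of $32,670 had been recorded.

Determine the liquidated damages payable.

$117,250

First 95 days: 95 × $660 = $62,700
Remaining days: (134 − 95) × $2,630 = $102,570
Accrued per-day damages: $62,700 + $102,570 = $165,270
Less deposit already applied: $165,270 − $32,670 = $132,600
Cap at $117,250: $132,600 exceeds the cap → $117,250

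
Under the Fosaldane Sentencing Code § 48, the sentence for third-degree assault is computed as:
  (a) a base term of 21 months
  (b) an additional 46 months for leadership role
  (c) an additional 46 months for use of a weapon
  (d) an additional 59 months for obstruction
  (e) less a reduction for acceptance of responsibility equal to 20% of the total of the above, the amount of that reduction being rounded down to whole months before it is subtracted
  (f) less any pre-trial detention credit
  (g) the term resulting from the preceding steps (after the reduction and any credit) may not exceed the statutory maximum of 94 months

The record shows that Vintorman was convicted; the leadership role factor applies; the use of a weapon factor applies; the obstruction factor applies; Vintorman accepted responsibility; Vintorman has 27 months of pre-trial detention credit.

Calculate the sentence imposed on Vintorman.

Leadership role enhancement: +46 months
Use of a weapon enhancement: +46 months
Obstruction enhancement: +59 months
Adjusted term: 21 months + 46 months + 46 months + 59 months = 172 months
Acceptance of responsibility reduction: 20% of 172 months = 34 months (rounded down)
After reduction: 172 − 34 = 138 months
Less pre-trial detention credit: 138 months − 27 months = 111 months
Cap at 94 months: 111 months exceeds the cap → 94 months

94 months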